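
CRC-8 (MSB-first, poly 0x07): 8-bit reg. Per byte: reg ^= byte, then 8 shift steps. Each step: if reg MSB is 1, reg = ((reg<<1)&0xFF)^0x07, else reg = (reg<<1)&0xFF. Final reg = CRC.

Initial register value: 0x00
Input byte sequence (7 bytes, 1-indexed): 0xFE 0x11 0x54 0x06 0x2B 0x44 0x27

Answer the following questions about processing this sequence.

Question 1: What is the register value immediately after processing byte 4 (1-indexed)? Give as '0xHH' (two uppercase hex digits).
After byte 1 (0xFE): reg=0xF4
After byte 2 (0x11): reg=0xB5
After byte 3 (0x54): reg=0xA9
After byte 4 (0x06): reg=0x44

Answer: 0x44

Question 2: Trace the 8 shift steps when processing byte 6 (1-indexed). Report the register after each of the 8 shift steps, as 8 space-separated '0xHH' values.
Answer: 0x9C 0x3F 0x7E 0xFC 0xFF 0xF9 0xF5 0xED

Derivation:
After byte 1 (0xFE): reg=0xF4
After byte 2 (0x11): reg=0xB5
After byte 3 (0x54): reg=0xA9
After byte 4 (0x06): reg=0x44
After byte 5 (0x2B): reg=0x0A
Register before byte 6: 0x0A
After XOR with byte 0x44: 0x4E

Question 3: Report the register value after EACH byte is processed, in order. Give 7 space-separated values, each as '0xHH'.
0xF4 0xB5 0xA9 0x44 0x0A 0xED 0x78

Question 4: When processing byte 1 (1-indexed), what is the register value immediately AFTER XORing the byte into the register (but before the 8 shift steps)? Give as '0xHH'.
Register before byte 1: 0x00
Byte 1: 0xFE
0x00 XOR 0xFE = 0xFE

Answer: 0xFE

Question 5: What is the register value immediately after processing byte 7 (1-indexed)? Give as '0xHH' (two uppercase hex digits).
After byte 1 (0xFE): reg=0xF4
After byte 2 (0x11): reg=0xB5
After byte 3 (0x54): reg=0xA9
After byte 4 (0x06): reg=0x44
After byte 5 (0x2B): reg=0x0A
After byte 6 (0x44): reg=0xED
After byte 7 (0x27): reg=0x78

Answer: 0x78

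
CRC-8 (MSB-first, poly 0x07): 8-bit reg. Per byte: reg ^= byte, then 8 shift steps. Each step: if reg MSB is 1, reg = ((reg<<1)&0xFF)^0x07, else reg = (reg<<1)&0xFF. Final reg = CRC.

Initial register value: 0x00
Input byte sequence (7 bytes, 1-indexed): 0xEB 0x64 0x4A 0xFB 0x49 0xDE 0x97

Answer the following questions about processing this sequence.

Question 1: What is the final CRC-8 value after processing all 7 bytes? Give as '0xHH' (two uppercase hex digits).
After byte 1 (0xEB): reg=0x9F
After byte 2 (0x64): reg=0xEF
After byte 3 (0x4A): reg=0x72
After byte 4 (0xFB): reg=0xB6
After byte 5 (0x49): reg=0xF3
After byte 6 (0xDE): reg=0xC3
After byte 7 (0x97): reg=0xAB

Answer: 0xAB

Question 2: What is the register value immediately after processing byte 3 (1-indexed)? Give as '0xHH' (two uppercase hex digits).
Answer: 0x72

Derivation:
After byte 1 (0xEB): reg=0x9F
After byte 2 (0x64): reg=0xEF
After byte 3 (0x4A): reg=0x72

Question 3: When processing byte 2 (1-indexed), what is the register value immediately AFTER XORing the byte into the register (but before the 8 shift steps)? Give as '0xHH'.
Register before byte 2: 0x9F
Byte 2: 0x64
0x9F XOR 0x64 = 0xFB

Answer: 0xFB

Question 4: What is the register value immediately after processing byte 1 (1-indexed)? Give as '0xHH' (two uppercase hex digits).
Answer: 0x9F

Derivation:
After byte 1 (0xEB): reg=0x9F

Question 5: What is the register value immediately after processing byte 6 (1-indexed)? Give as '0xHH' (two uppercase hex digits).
After byte 1 (0xEB): reg=0x9F
After byte 2 (0x64): reg=0xEF
After byte 3 (0x4A): reg=0x72
After byte 4 (0xFB): reg=0xB6
After byte 5 (0x49): reg=0xF3
After byte 6 (0xDE): reg=0xC3

Answer: 0xC3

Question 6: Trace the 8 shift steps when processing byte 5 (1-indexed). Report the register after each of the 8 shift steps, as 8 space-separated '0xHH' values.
After byte 1 (0xEB): reg=0x9F
After byte 2 (0x64): reg=0xEF
After byte 3 (0x4A): reg=0x72
After byte 4 (0xFB): reg=0xB6
Register before byte 5: 0xB6
After XOR with byte 0x49: 0xFF

Answer: 0xF9 0xF5 0xED 0xDD 0xBD 0x7D 0xFA 0xF3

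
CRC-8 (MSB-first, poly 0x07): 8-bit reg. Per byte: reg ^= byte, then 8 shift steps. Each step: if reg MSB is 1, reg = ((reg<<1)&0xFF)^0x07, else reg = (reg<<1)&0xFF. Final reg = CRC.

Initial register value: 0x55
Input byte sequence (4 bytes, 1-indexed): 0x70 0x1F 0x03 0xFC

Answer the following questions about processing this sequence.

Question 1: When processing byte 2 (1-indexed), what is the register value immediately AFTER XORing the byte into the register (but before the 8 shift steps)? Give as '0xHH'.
Answer: 0xE4

Derivation:
Register before byte 2: 0xFB
Byte 2: 0x1F
0xFB XOR 0x1F = 0xE4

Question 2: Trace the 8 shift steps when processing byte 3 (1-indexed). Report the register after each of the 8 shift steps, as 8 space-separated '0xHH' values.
After byte 1 (0x70): reg=0xFB
After byte 2 (0x1F): reg=0xB2
Register before byte 3: 0xB2
After XOR with byte 0x03: 0xB1

Answer: 0x65 0xCA 0x93 0x21 0x42 0x84 0x0F 0x1E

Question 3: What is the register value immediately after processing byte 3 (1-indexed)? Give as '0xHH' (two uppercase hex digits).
After byte 1 (0x70): reg=0xFB
After byte 2 (0x1F): reg=0xB2
After byte 3 (0x03): reg=0x1E

Answer: 0x1E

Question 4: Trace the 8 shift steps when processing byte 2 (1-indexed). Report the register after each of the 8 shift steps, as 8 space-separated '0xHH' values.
After byte 1 (0x70): reg=0xFB
Register before byte 2: 0xFB
After XOR with byte 0x1F: 0xE4

Answer: 0xCF 0x99 0x35 0x6A 0xD4 0xAF 0x59 0xB2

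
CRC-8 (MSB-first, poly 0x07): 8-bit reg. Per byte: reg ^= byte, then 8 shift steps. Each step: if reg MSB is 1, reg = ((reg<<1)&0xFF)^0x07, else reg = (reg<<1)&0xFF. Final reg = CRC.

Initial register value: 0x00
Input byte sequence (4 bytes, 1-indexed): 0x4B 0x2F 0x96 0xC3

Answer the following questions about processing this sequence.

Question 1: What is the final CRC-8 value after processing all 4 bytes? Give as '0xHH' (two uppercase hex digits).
Answer: 0xCD

Derivation:
After byte 1 (0x4B): reg=0xF6
After byte 2 (0x2F): reg=0x01
After byte 3 (0x96): reg=0xEC
After byte 4 (0xC3): reg=0xCD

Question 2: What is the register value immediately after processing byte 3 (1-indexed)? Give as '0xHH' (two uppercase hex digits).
Answer: 0xEC

Derivation:
After byte 1 (0x4B): reg=0xF6
After byte 2 (0x2F): reg=0x01
After byte 3 (0x96): reg=0xEC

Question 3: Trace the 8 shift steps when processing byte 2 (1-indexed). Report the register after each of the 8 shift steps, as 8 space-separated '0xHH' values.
Answer: 0xB5 0x6D 0xDA 0xB3 0x61 0xC2 0x83 0x01

Derivation:
After byte 1 (0x4B): reg=0xF6
Register before byte 2: 0xF6
After XOR with byte 0x2F: 0xD9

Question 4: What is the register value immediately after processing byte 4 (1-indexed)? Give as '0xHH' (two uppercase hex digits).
After byte 1 (0x4B): reg=0xF6
After byte 2 (0x2F): reg=0x01
After byte 3 (0x96): reg=0xEC
After byte 4 (0xC3): reg=0xCD

Answer: 0xCD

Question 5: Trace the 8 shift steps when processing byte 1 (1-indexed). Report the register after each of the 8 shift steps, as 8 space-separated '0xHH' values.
Register before byte 1: 0x00
After XOR with byte 0x4B: 0x4B

Answer: 0x96 0x2B 0x56 0xAC 0x5F 0xBE 0x7B 0xF6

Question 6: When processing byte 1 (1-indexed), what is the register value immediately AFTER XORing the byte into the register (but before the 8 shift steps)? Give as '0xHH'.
Register before byte 1: 0x00
Byte 1: 0x4B
0x00 XOR 0x4B = 0x4B

Answer: 0x4B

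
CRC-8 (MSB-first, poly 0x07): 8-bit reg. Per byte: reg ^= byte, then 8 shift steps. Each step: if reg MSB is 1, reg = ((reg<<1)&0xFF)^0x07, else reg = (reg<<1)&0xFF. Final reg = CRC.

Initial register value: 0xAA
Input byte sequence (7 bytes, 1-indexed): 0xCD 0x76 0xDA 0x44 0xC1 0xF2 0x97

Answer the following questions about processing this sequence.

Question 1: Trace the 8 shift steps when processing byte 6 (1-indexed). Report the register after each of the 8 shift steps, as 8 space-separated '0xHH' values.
Answer: 0xB9 0x75 0xEA 0xD3 0xA1 0x45 0x8A 0x13

Derivation:
After byte 1 (0xCD): reg=0x32
After byte 2 (0x76): reg=0xDB
After byte 3 (0xDA): reg=0x07
After byte 4 (0x44): reg=0xCE
After byte 5 (0xC1): reg=0x2D
Register before byte 6: 0x2D
After XOR with byte 0xF2: 0xDF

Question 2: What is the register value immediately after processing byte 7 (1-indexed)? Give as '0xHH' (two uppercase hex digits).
After byte 1 (0xCD): reg=0x32
After byte 2 (0x76): reg=0xDB
After byte 3 (0xDA): reg=0x07
After byte 4 (0x44): reg=0xCE
After byte 5 (0xC1): reg=0x2D
After byte 6 (0xF2): reg=0x13
After byte 7 (0x97): reg=0x95

Answer: 0x95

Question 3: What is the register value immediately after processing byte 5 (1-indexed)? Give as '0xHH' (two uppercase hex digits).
Answer: 0x2D

Derivation:
After byte 1 (0xCD): reg=0x32
After byte 2 (0x76): reg=0xDB
After byte 3 (0xDA): reg=0x07
After byte 4 (0x44): reg=0xCE
After byte 5 (0xC1): reg=0x2D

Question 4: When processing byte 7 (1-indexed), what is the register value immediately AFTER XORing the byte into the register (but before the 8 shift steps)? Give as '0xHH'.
Register before byte 7: 0x13
Byte 7: 0x97
0x13 XOR 0x97 = 0x84

Answer: 0x84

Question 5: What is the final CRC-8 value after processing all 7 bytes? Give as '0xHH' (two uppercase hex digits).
Answer: 0x95

Derivation:
After byte 1 (0xCD): reg=0x32
After byte 2 (0x76): reg=0xDB
After byte 3 (0xDA): reg=0x07
After byte 4 (0x44): reg=0xCE
After byte 5 (0xC1): reg=0x2D
After byte 6 (0xF2): reg=0x13
After byte 7 (0x97): reg=0x95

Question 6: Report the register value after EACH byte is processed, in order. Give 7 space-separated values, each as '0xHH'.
0x32 0xDB 0x07 0xCE 0x2D 0x13 0x95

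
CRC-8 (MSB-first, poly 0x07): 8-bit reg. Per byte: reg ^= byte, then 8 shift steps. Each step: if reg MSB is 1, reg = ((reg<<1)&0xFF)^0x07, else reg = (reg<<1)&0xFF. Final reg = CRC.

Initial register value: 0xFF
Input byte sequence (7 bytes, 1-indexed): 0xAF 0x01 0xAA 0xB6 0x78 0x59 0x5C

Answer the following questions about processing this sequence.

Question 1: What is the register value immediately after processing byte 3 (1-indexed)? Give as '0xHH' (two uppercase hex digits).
Answer: 0x6E

Derivation:
After byte 1 (0xAF): reg=0xB7
After byte 2 (0x01): reg=0x0B
After byte 3 (0xAA): reg=0x6E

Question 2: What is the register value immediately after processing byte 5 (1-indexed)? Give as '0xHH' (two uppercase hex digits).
Answer: 0x7D

Derivation:
After byte 1 (0xAF): reg=0xB7
After byte 2 (0x01): reg=0x0B
After byte 3 (0xAA): reg=0x6E
After byte 4 (0xB6): reg=0x06
After byte 5 (0x78): reg=0x7D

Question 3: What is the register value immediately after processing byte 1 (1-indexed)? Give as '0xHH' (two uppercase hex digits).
Answer: 0xB7

Derivation:
After byte 1 (0xAF): reg=0xB7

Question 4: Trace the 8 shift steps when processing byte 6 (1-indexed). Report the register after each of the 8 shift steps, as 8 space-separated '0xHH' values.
After byte 1 (0xAF): reg=0xB7
After byte 2 (0x01): reg=0x0B
After byte 3 (0xAA): reg=0x6E
After byte 4 (0xB6): reg=0x06
After byte 5 (0x78): reg=0x7D
Register before byte 6: 0x7D
After XOR with byte 0x59: 0x24

Answer: 0x48 0x90 0x27 0x4E 0x9C 0x3F 0x7E 0xFC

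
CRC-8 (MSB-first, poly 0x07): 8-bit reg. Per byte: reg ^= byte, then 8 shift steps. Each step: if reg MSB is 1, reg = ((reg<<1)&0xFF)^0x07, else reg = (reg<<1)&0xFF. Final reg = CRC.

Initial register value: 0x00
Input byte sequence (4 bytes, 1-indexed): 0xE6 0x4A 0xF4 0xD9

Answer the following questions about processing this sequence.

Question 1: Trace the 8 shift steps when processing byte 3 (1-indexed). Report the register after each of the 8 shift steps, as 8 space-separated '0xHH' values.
After byte 1 (0xE6): reg=0xBC
After byte 2 (0x4A): reg=0xCC
Register before byte 3: 0xCC
After XOR with byte 0xF4: 0x38

Answer: 0x70 0xE0 0xC7 0x89 0x15 0x2A 0x54 0xA8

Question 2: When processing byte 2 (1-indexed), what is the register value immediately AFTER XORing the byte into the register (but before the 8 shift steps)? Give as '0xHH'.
Answer: 0xF6

Derivation:
Register before byte 2: 0xBC
Byte 2: 0x4A
0xBC XOR 0x4A = 0xF6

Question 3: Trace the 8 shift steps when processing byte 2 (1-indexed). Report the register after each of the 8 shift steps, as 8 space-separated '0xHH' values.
After byte 1 (0xE6): reg=0xBC
Register before byte 2: 0xBC
After XOR with byte 0x4A: 0xF6

Answer: 0xEB 0xD1 0xA5 0x4D 0x9A 0x33 0x66 0xCC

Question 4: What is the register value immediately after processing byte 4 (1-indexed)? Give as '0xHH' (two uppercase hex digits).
Answer: 0x50

Derivation:
After byte 1 (0xE6): reg=0xBC
After byte 2 (0x4A): reg=0xCC
After byte 3 (0xF4): reg=0xA8
After byte 4 (0xD9): reg=0x50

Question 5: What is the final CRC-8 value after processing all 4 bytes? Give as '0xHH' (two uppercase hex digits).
Answer: 0x50

Derivation:
After byte 1 (0xE6): reg=0xBC
After byte 2 (0x4A): reg=0xCC
After byte 3 (0xF4): reg=0xA8
After byte 4 (0xD9): reg=0x50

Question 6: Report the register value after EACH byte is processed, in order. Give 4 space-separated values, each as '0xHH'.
0xBC 0xCC 0xA8 0x50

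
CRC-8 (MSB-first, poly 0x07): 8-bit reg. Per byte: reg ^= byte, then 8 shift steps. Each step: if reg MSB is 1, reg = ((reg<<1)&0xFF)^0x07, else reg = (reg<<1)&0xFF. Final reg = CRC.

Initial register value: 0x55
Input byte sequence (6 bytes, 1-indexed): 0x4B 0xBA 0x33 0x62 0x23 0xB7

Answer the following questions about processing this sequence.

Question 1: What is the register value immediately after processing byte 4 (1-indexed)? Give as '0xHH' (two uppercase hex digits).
Answer: 0x21

Derivation:
After byte 1 (0x4B): reg=0x5A
After byte 2 (0xBA): reg=0xAE
After byte 3 (0x33): reg=0xDA
After byte 4 (0x62): reg=0x21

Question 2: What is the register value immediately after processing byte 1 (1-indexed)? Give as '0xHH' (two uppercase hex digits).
Answer: 0x5A

Derivation:
After byte 1 (0x4B): reg=0x5A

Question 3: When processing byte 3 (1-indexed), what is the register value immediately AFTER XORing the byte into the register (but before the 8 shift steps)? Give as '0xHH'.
Register before byte 3: 0xAE
Byte 3: 0x33
0xAE XOR 0x33 = 0x9D

Answer: 0x9D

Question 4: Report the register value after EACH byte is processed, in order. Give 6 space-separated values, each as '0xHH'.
0x5A 0xAE 0xDA 0x21 0x0E 0x26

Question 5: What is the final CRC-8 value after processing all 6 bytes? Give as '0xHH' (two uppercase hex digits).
Answer: 0x26

Derivation:
After byte 1 (0x4B): reg=0x5A
After byte 2 (0xBA): reg=0xAE
After byte 3 (0x33): reg=0xDA
After byte 4 (0x62): reg=0x21
After byte 5 (0x23): reg=0x0E
After byte 6 (0xB7): reg=0x26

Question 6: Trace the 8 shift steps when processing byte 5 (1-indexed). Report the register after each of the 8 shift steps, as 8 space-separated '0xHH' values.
Answer: 0x04 0x08 0x10 0x20 0x40 0x80 0x07 0x0E

Derivation:
After byte 1 (0x4B): reg=0x5A
After byte 2 (0xBA): reg=0xAE
After byte 3 (0x33): reg=0xDA
After byte 4 (0x62): reg=0x21
Register before byte 5: 0x21
After XOR with byte 0x23: 0x02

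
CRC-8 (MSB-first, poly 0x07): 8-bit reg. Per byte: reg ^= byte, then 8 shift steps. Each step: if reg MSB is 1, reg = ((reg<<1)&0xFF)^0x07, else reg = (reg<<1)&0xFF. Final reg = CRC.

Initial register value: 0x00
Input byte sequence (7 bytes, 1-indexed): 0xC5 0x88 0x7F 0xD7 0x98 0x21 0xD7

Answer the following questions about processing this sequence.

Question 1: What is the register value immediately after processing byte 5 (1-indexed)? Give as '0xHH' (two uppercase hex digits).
After byte 1 (0xC5): reg=0x55
After byte 2 (0x88): reg=0x1D
After byte 3 (0x7F): reg=0x29
After byte 4 (0xD7): reg=0xF4
After byte 5 (0x98): reg=0x03

Answer: 0x03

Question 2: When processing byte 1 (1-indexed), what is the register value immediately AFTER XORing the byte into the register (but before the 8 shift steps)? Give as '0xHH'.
Register before byte 1: 0x00
Byte 1: 0xC5
0x00 XOR 0xC5 = 0xC5

Answer: 0xC5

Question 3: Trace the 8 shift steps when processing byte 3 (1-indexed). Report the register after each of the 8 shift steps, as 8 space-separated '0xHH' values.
After byte 1 (0xC5): reg=0x55
After byte 2 (0x88): reg=0x1D
Register before byte 3: 0x1D
After XOR with byte 0x7F: 0x62

Answer: 0xC4 0x8F 0x19 0x32 0x64 0xC8 0x97 0x29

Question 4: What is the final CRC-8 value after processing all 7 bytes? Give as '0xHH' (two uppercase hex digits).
After byte 1 (0xC5): reg=0x55
After byte 2 (0x88): reg=0x1D
After byte 3 (0x7F): reg=0x29
After byte 4 (0xD7): reg=0xF4
After byte 5 (0x98): reg=0x03
After byte 6 (0x21): reg=0xEE
After byte 7 (0xD7): reg=0xAF

Answer: 0xAF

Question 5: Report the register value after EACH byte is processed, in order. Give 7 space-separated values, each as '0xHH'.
0x55 0x1D 0x29 0xF4 0x03 0xEE 0xAF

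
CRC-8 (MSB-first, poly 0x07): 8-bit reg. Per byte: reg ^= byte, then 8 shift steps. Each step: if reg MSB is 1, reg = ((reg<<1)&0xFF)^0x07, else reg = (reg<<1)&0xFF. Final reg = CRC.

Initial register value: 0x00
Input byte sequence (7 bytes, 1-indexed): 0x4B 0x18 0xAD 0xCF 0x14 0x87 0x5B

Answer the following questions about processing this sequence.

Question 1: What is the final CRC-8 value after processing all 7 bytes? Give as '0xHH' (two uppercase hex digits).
After byte 1 (0x4B): reg=0xF6
After byte 2 (0x18): reg=0x84
After byte 3 (0xAD): reg=0xDF
After byte 4 (0xCF): reg=0x70
After byte 5 (0x14): reg=0x3B
After byte 6 (0x87): reg=0x3D
After byte 7 (0x5B): reg=0x35

Answer: 0x35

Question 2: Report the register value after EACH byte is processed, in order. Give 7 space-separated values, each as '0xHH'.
0xF6 0x84 0xDF 0x70 0x3B 0x3D 0x35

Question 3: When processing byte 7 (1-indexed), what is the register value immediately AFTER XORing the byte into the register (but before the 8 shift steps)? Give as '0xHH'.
Register before byte 7: 0x3D
Byte 7: 0x5B
0x3D XOR 0x5B = 0x66

Answer: 0x66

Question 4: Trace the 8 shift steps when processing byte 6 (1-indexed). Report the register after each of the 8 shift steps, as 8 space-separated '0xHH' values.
After byte 1 (0x4B): reg=0xF6
After byte 2 (0x18): reg=0x84
After byte 3 (0xAD): reg=0xDF
After byte 4 (0xCF): reg=0x70
After byte 5 (0x14): reg=0x3B
Register before byte 6: 0x3B
After XOR with byte 0x87: 0xBC

Answer: 0x7F 0xFE 0xFB 0xF1 0xE5 0xCD 0x9D 0x3D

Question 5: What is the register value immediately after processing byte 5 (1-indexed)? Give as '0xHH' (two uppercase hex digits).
After byte 1 (0x4B): reg=0xF6
After byte 2 (0x18): reg=0x84
After byte 3 (0xAD): reg=0xDF
After byte 4 (0xCF): reg=0x70
After byte 5 (0x14): reg=0x3B

Answer: 0x3B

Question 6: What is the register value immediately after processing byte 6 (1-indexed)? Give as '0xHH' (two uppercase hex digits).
Answer: 0x3D

Derivation:
After byte 1 (0x4B): reg=0xF6
After byte 2 (0x18): reg=0x84
After byte 3 (0xAD): reg=0xDF
After byte 4 (0xCF): reg=0x70
After byte 5 (0x14): reg=0x3B
After byte 6 (0x87): reg=0x3D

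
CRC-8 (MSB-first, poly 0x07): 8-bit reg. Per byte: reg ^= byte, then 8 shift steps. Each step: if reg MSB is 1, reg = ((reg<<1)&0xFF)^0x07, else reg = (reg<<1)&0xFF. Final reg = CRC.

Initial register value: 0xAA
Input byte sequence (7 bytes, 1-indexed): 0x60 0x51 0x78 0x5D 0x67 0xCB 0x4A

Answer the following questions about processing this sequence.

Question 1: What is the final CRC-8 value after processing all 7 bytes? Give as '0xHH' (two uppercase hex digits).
Answer: 0x80

Derivation:
After byte 1 (0x60): reg=0x78
After byte 2 (0x51): reg=0xDF
After byte 3 (0x78): reg=0x7C
After byte 4 (0x5D): reg=0xE7
After byte 5 (0x67): reg=0x89
After byte 6 (0xCB): reg=0xC9
After byte 7 (0x4A): reg=0x80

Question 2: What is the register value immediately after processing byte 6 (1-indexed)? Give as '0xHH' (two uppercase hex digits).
After byte 1 (0x60): reg=0x78
After byte 2 (0x51): reg=0xDF
After byte 3 (0x78): reg=0x7C
After byte 4 (0x5D): reg=0xE7
After byte 5 (0x67): reg=0x89
After byte 6 (0xCB): reg=0xC9

Answer: 0xC9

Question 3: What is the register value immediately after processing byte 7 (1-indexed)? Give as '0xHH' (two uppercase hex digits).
After byte 1 (0x60): reg=0x78
After byte 2 (0x51): reg=0xDF
After byte 3 (0x78): reg=0x7C
After byte 4 (0x5D): reg=0xE7
After byte 5 (0x67): reg=0x89
After byte 6 (0xCB): reg=0xC9
After byte 7 (0x4A): reg=0x80

Answer: 0x80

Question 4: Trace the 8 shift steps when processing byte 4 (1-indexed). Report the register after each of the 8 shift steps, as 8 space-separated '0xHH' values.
Answer: 0x42 0x84 0x0F 0x1E 0x3C 0x78 0xF0 0xE7

Derivation:
After byte 1 (0x60): reg=0x78
After byte 2 (0x51): reg=0xDF
After byte 3 (0x78): reg=0x7C
Register before byte 4: 0x7C
After XOR with byte 0x5D: 0x21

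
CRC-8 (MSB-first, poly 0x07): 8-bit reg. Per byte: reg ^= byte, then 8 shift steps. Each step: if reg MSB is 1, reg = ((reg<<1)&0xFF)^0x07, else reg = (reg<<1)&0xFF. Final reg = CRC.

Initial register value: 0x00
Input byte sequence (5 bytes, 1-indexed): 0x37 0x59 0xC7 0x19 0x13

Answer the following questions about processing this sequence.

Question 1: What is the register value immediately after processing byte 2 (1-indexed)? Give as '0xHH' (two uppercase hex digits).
Answer: 0x1A

Derivation:
After byte 1 (0x37): reg=0x85
After byte 2 (0x59): reg=0x1A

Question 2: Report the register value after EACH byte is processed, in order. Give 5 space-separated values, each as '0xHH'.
0x85 0x1A 0x1D 0x1C 0x2D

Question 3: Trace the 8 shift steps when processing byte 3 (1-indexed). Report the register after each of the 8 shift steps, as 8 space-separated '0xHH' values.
After byte 1 (0x37): reg=0x85
After byte 2 (0x59): reg=0x1A
Register before byte 3: 0x1A
After XOR with byte 0xC7: 0xDD

Answer: 0xBD 0x7D 0xFA 0xF3 0xE1 0xC5 0x8D 0x1D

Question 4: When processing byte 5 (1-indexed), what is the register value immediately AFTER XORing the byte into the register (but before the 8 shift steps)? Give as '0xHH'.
Answer: 0x0F

Derivation:
Register before byte 5: 0x1C
Byte 5: 0x13
0x1C XOR 0x13 = 0x0F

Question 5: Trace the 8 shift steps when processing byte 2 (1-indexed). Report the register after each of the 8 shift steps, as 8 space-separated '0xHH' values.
Answer: 0xBF 0x79 0xF2 0xE3 0xC1 0x85 0x0D 0x1A

Derivation:
After byte 1 (0x37): reg=0x85
Register before byte 2: 0x85
After XOR with byte 0x59: 0xDC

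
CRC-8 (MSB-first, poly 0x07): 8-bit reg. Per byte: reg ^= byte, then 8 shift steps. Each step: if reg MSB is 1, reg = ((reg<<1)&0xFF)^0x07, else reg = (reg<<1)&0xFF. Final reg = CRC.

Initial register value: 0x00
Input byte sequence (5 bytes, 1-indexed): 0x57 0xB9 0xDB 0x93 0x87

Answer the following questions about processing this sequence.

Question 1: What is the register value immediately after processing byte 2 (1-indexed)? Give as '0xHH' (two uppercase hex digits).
After byte 1 (0x57): reg=0xA2
After byte 2 (0xB9): reg=0x41

Answer: 0x41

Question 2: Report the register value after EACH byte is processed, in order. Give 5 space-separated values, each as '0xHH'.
0xA2 0x41 0xCF 0x93 0x6C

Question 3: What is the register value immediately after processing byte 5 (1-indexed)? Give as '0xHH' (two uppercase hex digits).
After byte 1 (0x57): reg=0xA2
After byte 2 (0xB9): reg=0x41
After byte 3 (0xDB): reg=0xCF
After byte 4 (0x93): reg=0x93
After byte 5 (0x87): reg=0x6C

Answer: 0x6C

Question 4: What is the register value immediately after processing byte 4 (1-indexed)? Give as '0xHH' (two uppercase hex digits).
After byte 1 (0x57): reg=0xA2
After byte 2 (0xB9): reg=0x41
After byte 3 (0xDB): reg=0xCF
After byte 4 (0x93): reg=0x93

Answer: 0x93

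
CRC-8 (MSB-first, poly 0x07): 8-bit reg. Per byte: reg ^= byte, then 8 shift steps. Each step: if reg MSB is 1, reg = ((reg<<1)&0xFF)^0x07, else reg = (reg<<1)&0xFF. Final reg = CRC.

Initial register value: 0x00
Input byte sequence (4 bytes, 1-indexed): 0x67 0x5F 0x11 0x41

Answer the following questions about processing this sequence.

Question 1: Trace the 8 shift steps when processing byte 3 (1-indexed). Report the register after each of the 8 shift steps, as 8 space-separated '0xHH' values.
After byte 1 (0x67): reg=0x32
After byte 2 (0x5F): reg=0x04
Register before byte 3: 0x04
After XOR with byte 0x11: 0x15

Answer: 0x2A 0x54 0xA8 0x57 0xAE 0x5B 0xB6 0x6B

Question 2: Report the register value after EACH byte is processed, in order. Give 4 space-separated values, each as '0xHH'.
0x32 0x04 0x6B 0xD6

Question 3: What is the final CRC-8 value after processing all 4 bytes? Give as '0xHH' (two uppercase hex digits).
After byte 1 (0x67): reg=0x32
After byte 2 (0x5F): reg=0x04
After byte 3 (0x11): reg=0x6B
After byte 4 (0x41): reg=0xD6

Answer: 0xD6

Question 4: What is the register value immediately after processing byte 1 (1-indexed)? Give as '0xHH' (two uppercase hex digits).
Answer: 0x32

Derivation:
After byte 1 (0x67): reg=0x32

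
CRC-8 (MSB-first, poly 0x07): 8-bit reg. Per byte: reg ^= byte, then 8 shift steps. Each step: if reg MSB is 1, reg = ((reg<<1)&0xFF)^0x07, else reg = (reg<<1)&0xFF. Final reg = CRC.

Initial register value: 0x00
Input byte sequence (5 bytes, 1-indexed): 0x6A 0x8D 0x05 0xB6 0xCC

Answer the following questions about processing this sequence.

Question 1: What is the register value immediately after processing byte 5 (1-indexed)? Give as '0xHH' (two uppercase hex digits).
After byte 1 (0x6A): reg=0x11
After byte 2 (0x8D): reg=0xDD
After byte 3 (0x05): reg=0x06
After byte 4 (0xB6): reg=0x19
After byte 5 (0xCC): reg=0x25

Answer: 0x25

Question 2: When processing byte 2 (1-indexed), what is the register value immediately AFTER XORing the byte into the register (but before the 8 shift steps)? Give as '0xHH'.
Register before byte 2: 0x11
Byte 2: 0x8D
0x11 XOR 0x8D = 0x9C

Answer: 0x9C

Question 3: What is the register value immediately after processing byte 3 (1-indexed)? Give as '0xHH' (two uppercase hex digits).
Answer: 0x06

Derivation:
After byte 1 (0x6A): reg=0x11
After byte 2 (0x8D): reg=0xDD
After byte 3 (0x05): reg=0x06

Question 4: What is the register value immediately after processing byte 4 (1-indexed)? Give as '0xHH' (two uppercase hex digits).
Answer: 0x19

Derivation:
After byte 1 (0x6A): reg=0x11
After byte 2 (0x8D): reg=0xDD
After byte 3 (0x05): reg=0x06
After byte 4 (0xB6): reg=0x19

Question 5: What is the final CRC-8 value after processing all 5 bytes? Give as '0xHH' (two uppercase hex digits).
Answer: 0x25

Derivation:
After byte 1 (0x6A): reg=0x11
After byte 2 (0x8D): reg=0xDD
After byte 3 (0x05): reg=0x06
After byte 4 (0xB6): reg=0x19
After byte 5 (0xCC): reg=0x25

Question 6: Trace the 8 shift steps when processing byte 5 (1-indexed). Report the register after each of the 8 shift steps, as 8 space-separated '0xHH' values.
Answer: 0xAD 0x5D 0xBA 0x73 0xE6 0xCB 0x91 0x25

Derivation:
After byte 1 (0x6A): reg=0x11
After byte 2 (0x8D): reg=0xDD
After byte 3 (0x05): reg=0x06
After byte 4 (0xB6): reg=0x19
Register before byte 5: 0x19
After XOR with byte 0xCC: 0xD5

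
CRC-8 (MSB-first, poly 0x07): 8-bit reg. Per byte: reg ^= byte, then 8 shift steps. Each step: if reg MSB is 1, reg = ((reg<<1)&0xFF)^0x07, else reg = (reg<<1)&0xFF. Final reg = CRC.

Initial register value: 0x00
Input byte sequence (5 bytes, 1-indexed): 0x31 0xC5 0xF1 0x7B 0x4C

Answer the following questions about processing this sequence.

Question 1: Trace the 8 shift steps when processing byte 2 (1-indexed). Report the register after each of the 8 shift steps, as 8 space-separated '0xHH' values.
After byte 1 (0x31): reg=0x97
Register before byte 2: 0x97
After XOR with byte 0xC5: 0x52

Answer: 0xA4 0x4F 0x9E 0x3B 0x76 0xEC 0xDF 0xB9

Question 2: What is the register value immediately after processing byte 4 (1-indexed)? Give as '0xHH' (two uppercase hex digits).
After byte 1 (0x31): reg=0x97
After byte 2 (0xC5): reg=0xB9
After byte 3 (0xF1): reg=0xFF
After byte 4 (0x7B): reg=0x95

Answer: 0x95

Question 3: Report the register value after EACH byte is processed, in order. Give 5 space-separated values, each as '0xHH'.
0x97 0xB9 0xFF 0x95 0x01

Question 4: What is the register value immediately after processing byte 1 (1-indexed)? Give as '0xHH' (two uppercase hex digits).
Answer: 0x97

Derivation:
After byte 1 (0x31): reg=0x97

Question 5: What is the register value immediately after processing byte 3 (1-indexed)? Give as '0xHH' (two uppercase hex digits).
After byte 1 (0x31): reg=0x97
After byte 2 (0xC5): reg=0xB9
After byte 3 (0xF1): reg=0xFF

Answer: 0xFF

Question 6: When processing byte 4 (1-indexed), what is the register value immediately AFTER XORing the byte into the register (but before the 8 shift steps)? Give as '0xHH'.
Answer: 0x84

Derivation:
Register before byte 4: 0xFF
Byte 4: 0x7B
0xFF XOR 0x7B = 0x84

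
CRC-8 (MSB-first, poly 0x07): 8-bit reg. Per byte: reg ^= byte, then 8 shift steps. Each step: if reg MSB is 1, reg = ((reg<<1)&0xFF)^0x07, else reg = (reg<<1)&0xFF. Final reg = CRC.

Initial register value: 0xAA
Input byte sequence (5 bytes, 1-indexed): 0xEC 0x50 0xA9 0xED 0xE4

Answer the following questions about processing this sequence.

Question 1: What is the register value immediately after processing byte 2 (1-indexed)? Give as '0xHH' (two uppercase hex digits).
Answer: 0x92

Derivation:
After byte 1 (0xEC): reg=0xD5
After byte 2 (0x50): reg=0x92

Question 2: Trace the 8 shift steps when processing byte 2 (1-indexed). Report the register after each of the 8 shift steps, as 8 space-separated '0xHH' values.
Answer: 0x0D 0x1A 0x34 0x68 0xD0 0xA7 0x49 0x92

Derivation:
After byte 1 (0xEC): reg=0xD5
Register before byte 2: 0xD5
After XOR with byte 0x50: 0x85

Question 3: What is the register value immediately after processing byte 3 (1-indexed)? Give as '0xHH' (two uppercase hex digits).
After byte 1 (0xEC): reg=0xD5
After byte 2 (0x50): reg=0x92
After byte 3 (0xA9): reg=0xA1

Answer: 0xA1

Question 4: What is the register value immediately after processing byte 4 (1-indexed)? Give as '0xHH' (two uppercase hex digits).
Answer: 0xE3

Derivation:
After byte 1 (0xEC): reg=0xD5
After byte 2 (0x50): reg=0x92
After byte 3 (0xA9): reg=0xA1
After byte 4 (0xED): reg=0xE3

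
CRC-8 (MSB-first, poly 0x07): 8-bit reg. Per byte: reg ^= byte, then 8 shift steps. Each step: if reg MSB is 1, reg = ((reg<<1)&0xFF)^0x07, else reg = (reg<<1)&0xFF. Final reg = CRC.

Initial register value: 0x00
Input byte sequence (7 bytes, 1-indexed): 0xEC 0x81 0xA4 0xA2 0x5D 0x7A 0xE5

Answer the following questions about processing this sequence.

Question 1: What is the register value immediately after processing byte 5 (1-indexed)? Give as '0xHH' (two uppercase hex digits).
After byte 1 (0xEC): reg=0x8A
After byte 2 (0x81): reg=0x31
After byte 3 (0xA4): reg=0xE2
After byte 4 (0xA2): reg=0xC7
After byte 5 (0x5D): reg=0xCF

Answer: 0xCF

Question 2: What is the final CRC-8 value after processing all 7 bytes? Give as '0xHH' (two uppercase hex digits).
After byte 1 (0xEC): reg=0x8A
After byte 2 (0x81): reg=0x31
After byte 3 (0xA4): reg=0xE2
After byte 4 (0xA2): reg=0xC7
After byte 5 (0x5D): reg=0xCF
After byte 6 (0x7A): reg=0x02
After byte 7 (0xE5): reg=0xBB

Answer: 0xBB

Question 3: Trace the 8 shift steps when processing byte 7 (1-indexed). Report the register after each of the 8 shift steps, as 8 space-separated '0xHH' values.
After byte 1 (0xEC): reg=0x8A
After byte 2 (0x81): reg=0x31
After byte 3 (0xA4): reg=0xE2
After byte 4 (0xA2): reg=0xC7
After byte 5 (0x5D): reg=0xCF
After byte 6 (0x7A): reg=0x02
Register before byte 7: 0x02
After XOR with byte 0xE5: 0xE7

Answer: 0xC9 0x95 0x2D 0x5A 0xB4 0x6F 0xDE 0xBB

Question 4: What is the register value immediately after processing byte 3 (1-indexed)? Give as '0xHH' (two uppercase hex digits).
Answer: 0xE2

Derivation:
After byte 1 (0xEC): reg=0x8A
After byte 2 (0x81): reg=0x31
After byte 3 (0xA4): reg=0xE2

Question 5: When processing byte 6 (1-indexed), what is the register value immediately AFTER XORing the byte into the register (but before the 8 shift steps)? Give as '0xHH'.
Register before byte 6: 0xCF
Byte 6: 0x7A
0xCF XOR 0x7A = 0xB5

Answer: 0xB5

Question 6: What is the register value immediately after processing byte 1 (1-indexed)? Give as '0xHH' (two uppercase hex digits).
After byte 1 (0xEC): reg=0x8A

Answer: 0x8A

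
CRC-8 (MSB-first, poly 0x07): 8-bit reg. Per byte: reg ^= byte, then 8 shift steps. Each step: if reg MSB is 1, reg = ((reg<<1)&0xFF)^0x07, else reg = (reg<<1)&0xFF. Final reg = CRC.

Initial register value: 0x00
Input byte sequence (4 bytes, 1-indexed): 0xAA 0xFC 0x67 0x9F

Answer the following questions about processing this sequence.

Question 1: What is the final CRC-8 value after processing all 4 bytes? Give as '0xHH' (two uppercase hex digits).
Answer: 0xBF

Derivation:
After byte 1 (0xAA): reg=0x5F
After byte 2 (0xFC): reg=0x60
After byte 3 (0x67): reg=0x15
After byte 4 (0x9F): reg=0xBF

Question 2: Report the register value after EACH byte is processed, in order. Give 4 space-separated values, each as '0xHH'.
0x5F 0x60 0x15 0xBF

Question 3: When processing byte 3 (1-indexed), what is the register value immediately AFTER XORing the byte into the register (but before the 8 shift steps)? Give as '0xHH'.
Register before byte 3: 0x60
Byte 3: 0x67
0x60 XOR 0x67 = 0x07

Answer: 0x07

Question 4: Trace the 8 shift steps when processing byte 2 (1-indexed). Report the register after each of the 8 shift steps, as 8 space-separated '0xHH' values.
After byte 1 (0xAA): reg=0x5F
Register before byte 2: 0x5F
After XOR with byte 0xFC: 0xA3

Answer: 0x41 0x82 0x03 0x06 0x0C 0x18 0x30 0x60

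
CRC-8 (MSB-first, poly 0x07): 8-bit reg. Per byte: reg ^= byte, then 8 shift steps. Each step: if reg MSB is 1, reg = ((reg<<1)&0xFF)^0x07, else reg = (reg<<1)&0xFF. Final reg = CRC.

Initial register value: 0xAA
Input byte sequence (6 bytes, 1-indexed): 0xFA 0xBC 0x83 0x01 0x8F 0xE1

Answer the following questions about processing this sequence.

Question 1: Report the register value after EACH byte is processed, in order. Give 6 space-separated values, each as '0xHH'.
0xB7 0x31 0x17 0x62 0x8D 0x03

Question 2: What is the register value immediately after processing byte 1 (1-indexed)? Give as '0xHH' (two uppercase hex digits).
Answer: 0xB7

Derivation:
After byte 1 (0xFA): reg=0xB7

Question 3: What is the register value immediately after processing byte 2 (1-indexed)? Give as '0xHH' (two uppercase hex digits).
Answer: 0x31

Derivation:
After byte 1 (0xFA): reg=0xB7
After byte 2 (0xBC): reg=0x31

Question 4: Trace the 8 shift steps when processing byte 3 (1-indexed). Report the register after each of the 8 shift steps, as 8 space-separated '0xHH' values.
Answer: 0x63 0xC6 0x8B 0x11 0x22 0x44 0x88 0x17

Derivation:
After byte 1 (0xFA): reg=0xB7
After byte 2 (0xBC): reg=0x31
Register before byte 3: 0x31
After XOR with byte 0x83: 0xB2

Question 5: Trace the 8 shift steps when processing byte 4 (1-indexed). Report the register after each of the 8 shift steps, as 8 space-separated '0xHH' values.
After byte 1 (0xFA): reg=0xB7
After byte 2 (0xBC): reg=0x31
After byte 3 (0x83): reg=0x17
Register before byte 4: 0x17
After XOR with byte 0x01: 0x16

Answer: 0x2C 0x58 0xB0 0x67 0xCE 0x9B 0x31 0x62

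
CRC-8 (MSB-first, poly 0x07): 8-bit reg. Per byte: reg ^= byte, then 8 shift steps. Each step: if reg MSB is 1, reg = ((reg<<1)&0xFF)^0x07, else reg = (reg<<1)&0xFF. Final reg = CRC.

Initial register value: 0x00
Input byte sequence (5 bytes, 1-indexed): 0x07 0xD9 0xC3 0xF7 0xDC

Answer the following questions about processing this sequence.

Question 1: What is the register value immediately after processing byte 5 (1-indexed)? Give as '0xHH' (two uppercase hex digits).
Answer: 0x17

Derivation:
After byte 1 (0x07): reg=0x15
After byte 2 (0xD9): reg=0x6A
After byte 3 (0xC3): reg=0x56
After byte 4 (0xF7): reg=0x6E
After byte 5 (0xDC): reg=0x17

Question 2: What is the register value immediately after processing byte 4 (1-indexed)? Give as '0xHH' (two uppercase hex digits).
Answer: 0x6E

Derivation:
After byte 1 (0x07): reg=0x15
After byte 2 (0xD9): reg=0x6A
After byte 3 (0xC3): reg=0x56
After byte 4 (0xF7): reg=0x6E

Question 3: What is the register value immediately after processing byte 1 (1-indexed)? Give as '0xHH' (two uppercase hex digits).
After byte 1 (0x07): reg=0x15

Answer: 0x15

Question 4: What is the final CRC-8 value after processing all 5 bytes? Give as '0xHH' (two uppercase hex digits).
Answer: 0x17

Derivation:
After byte 1 (0x07): reg=0x15
After byte 2 (0xD9): reg=0x6A
After byte 3 (0xC3): reg=0x56
After byte 4 (0xF7): reg=0x6E
After byte 5 (0xDC): reg=0x17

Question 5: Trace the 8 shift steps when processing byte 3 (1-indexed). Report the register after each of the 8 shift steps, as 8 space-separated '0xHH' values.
After byte 1 (0x07): reg=0x15
After byte 2 (0xD9): reg=0x6A
Register before byte 3: 0x6A
After XOR with byte 0xC3: 0xA9

Answer: 0x55 0xAA 0x53 0xA6 0x4B 0x96 0x2B 0x56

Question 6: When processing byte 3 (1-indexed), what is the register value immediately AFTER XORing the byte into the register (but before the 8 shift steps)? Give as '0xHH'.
Register before byte 3: 0x6A
Byte 3: 0xC3
0x6A XOR 0xC3 = 0xA9

Answer: 0xA9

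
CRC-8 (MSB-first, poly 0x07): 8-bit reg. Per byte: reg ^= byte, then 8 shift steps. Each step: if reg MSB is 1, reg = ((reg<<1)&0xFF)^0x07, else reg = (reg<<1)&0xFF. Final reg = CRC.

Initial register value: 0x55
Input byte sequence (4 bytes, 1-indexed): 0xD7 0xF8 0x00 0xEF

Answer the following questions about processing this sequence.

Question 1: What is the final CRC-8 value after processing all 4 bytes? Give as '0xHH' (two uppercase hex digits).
After byte 1 (0xD7): reg=0x87
After byte 2 (0xF8): reg=0x7A
After byte 3 (0x00): reg=0x61
After byte 4 (0xEF): reg=0xA3

Answer: 0xA3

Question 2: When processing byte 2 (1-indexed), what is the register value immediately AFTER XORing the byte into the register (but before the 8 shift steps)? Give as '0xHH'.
Register before byte 2: 0x87
Byte 2: 0xF8
0x87 XOR 0xF8 = 0x7F

Answer: 0x7F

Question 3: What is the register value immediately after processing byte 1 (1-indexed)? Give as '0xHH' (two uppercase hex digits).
After byte 1 (0xD7): reg=0x87

Answer: 0x87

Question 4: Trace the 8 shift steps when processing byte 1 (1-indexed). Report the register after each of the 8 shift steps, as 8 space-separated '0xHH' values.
Answer: 0x03 0x06 0x0C 0x18 0x30 0x60 0xC0 0x87

Derivation:
Register before byte 1: 0x55
After XOR with byte 0xD7: 0x82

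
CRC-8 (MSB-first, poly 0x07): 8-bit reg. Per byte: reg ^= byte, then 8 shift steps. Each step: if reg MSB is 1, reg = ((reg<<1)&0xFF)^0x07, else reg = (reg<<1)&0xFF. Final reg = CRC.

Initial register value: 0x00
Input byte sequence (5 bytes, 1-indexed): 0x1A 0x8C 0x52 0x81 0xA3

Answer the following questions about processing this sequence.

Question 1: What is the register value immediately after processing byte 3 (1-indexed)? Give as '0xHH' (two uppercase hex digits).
After byte 1 (0x1A): reg=0x46
After byte 2 (0x8C): reg=0x78
After byte 3 (0x52): reg=0xD6

Answer: 0xD6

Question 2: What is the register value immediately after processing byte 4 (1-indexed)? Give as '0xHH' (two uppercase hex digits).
Answer: 0xA2

Derivation:
After byte 1 (0x1A): reg=0x46
After byte 2 (0x8C): reg=0x78
After byte 3 (0x52): reg=0xD6
After byte 4 (0x81): reg=0xA2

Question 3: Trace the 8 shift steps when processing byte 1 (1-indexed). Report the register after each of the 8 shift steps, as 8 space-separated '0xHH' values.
Register before byte 1: 0x00
After XOR with byte 0x1A: 0x1A

Answer: 0x34 0x68 0xD0 0xA7 0x49 0x92 0x23 0x46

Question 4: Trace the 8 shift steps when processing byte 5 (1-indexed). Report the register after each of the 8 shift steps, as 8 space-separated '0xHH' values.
Answer: 0x02 0x04 0x08 0x10 0x20 0x40 0x80 0x07

Derivation:
After byte 1 (0x1A): reg=0x46
After byte 2 (0x8C): reg=0x78
After byte 3 (0x52): reg=0xD6
After byte 4 (0x81): reg=0xA2
Register before byte 5: 0xA2
After XOR with byte 0xA3: 0x01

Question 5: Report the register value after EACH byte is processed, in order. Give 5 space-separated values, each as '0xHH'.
0x46 0x78 0xD6 0xA2 0x07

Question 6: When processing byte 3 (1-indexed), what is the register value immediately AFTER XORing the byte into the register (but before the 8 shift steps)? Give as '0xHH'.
Answer: 0x2A

Derivation:
Register before byte 3: 0x78
Byte 3: 0x52
0x78 XOR 0x52 = 0x2A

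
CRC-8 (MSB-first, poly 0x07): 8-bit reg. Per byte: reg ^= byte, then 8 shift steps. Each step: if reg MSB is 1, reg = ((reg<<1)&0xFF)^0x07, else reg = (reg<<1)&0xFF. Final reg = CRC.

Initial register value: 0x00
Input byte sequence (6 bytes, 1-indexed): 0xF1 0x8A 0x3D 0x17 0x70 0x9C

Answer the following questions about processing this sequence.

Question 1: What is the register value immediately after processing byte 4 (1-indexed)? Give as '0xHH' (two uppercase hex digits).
Answer: 0xEC

Derivation:
After byte 1 (0xF1): reg=0xD9
After byte 2 (0x8A): reg=0xBE
After byte 3 (0x3D): reg=0x80
After byte 4 (0x17): reg=0xEC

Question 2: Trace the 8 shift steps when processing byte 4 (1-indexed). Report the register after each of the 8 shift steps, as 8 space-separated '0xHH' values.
After byte 1 (0xF1): reg=0xD9
After byte 2 (0x8A): reg=0xBE
After byte 3 (0x3D): reg=0x80
Register before byte 4: 0x80
After XOR with byte 0x17: 0x97

Answer: 0x29 0x52 0xA4 0x4F 0x9E 0x3B 0x76 0xEC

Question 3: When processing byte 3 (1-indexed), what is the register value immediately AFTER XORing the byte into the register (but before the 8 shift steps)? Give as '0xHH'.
Answer: 0x83

Derivation:
Register before byte 3: 0xBE
Byte 3: 0x3D
0xBE XOR 0x3D = 0x83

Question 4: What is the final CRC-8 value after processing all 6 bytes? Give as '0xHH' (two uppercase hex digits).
Answer: 0xC0

Derivation:
After byte 1 (0xF1): reg=0xD9
After byte 2 (0x8A): reg=0xBE
After byte 3 (0x3D): reg=0x80
After byte 4 (0x17): reg=0xEC
After byte 5 (0x70): reg=0xDD
After byte 6 (0x9C): reg=0xC0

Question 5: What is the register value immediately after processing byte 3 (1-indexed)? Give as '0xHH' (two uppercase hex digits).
After byte 1 (0xF1): reg=0xD9
After byte 2 (0x8A): reg=0xBE
After byte 3 (0x3D): reg=0x80

Answer: 0x80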